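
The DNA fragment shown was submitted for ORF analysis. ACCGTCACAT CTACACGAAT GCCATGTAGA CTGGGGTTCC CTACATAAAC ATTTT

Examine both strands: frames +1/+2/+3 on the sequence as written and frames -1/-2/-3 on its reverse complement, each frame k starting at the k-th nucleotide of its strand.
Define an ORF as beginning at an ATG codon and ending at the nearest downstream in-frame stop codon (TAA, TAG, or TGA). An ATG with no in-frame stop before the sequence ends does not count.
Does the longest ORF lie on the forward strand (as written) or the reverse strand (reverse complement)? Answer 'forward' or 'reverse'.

forward

Reverse complement (5'→3'): AAAATGTTTATGTAGGGAACCCCAGTCTACATGGCATTCGTGTAGATGTGACGGT
Frame +1: ACC GTC ACA TCT ACA CGA ATG CCA TGT AGA CTG GGG TTC CCT ACA TAA ACA TTT — ATG at 19, stop TAA at 46 → 30 nt.
Frame +2: CCG TCA CAT CTA CAC GAA TGC CAT GTA GAC TGG GGT TCC CTA CAT AAA CAT TTT — no ATG→stop ORF.
Frame +3: CGT CAC ATC TAC ACG AAT GCC ATG TAG ACT GGG GTT CCC TAC ATA AAC ATT — ATG at 24, stop TAG at 27 → 6 nt.
Frame -1: AAA ATG TTT ATG TAG GGA ACC CCA GTC TAC ATG GCA TTC GTG TAG ATG TGA CGG — ATG at 4, stop TAG at 13 → 12 nt; ATG at 10, stop TAG at 13 → 6 nt; ATG at 31, stop TAG at 43 → 15 nt; ATG at 46, stop TGA at 49 → 6 nt.
Frame -2: AAA TGT TTA TGT AGG GAA CCC CAG TCT ACA TGG CAT TCG TGT AGA TGT GAC GGT — no ATG→stop ORF.
Frame -3: AAT GTT TAT GTA GGG AAC CCC AGT CTA CAT GGC ATT CGT GTA GAT GTG ACG — no ATG→stop ORF.
Forward-strand max 30 nt; reverse-strand max 15 nt. The forward strand has the longer ORF.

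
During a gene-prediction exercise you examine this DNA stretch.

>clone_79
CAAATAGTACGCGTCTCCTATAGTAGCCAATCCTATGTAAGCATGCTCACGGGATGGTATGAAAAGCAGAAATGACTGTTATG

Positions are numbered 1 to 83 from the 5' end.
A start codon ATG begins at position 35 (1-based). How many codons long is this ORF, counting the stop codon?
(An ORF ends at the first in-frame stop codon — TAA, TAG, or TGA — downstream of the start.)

Codons from position 35: ATG (35–37), TAA (38–40).
TAA is the first in-frame stop; that's 2 codons including the stop.

2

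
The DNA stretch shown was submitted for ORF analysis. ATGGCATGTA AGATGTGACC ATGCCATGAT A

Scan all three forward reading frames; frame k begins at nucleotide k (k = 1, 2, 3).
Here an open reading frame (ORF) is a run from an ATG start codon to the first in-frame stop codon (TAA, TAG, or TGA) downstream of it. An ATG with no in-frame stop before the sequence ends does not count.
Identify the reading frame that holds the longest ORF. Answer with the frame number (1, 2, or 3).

1

Frame 1: ATG GCA TGT AAG ATG TGA CCA TGC CAT GAT — ATG at 1, stop TGA at 16 → 18 nt; ATG at 13, stop TGA at 16 → 6 nt.
Frame 2: TGG CAT GTA AGA TGT GAC CAT GCC ATG ATA — no ATG→stop ORF.
Frame 3: GGC ATG TAA GAT GTG ACC ATG CCA TGA — ATG at 6, stop TAA at 9 → 6 nt; ATG at 21, stop TGA at 27 → 9 nt.
Longest ORF is 18 nt in frame 1 (positions 1–18).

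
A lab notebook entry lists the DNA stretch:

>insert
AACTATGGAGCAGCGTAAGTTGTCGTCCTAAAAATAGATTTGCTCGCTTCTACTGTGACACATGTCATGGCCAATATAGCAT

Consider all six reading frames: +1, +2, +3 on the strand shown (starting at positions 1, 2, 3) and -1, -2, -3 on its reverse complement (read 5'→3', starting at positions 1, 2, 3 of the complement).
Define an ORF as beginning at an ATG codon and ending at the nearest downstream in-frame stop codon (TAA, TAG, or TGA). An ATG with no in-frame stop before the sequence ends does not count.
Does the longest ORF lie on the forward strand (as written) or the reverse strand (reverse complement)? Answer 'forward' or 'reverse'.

Reverse complement (5'→3'): ATGCTATATTGGCCATGACATGTGTCACAGTAGAAGCGAGCAAATCTATTTTTAGGACGACAACTTACGCTGCTCCATAGTT
Frame +1: AAC TAT GGA GCA GCG TAA GTT GTC GTC CTA AAA ATA GAT TTG CTC GCT TCT ACT GTG ACA CAT GTC ATG GCC AAT ATA GCA — no ATG→stop ORF.
Frame +2: ACT ATG GAG CAG CGT AAG TTG TCG TCC TAA AAA TAG ATT TGC TCG CTT CTA CTG TGA CAC ATG TCA TGG CCA ATA TAG CAT — ATG at 5, stop TAA at 29 → 27 nt; ATG at 62, stop TAG at 77 → 18 nt.
Frame +3: CTA TGG AGC AGC GTA AGT TGT CGT CCT AAA AAT AGA TTT GCT CGC TTC TAC TGT GAC ACA TGT CAT GGC CAA TAT AGC — no ATG→stop ORF.
Frame -1: ATG CTA TAT TGG CCA TGA CAT GTG TCA CAG TAG AAG CGA GCA AAT CTA TTT TTA GGA CGA CAA CTT ACG CTG CTC CAT AGT — ATG at 1, stop TGA at 16 → 18 nt.
Frame -2: TGC TAT ATT GGC CAT GAC ATG TGT CAC AGT AGA AGC GAG CAA ATC TAT TTT TAG GAC GAC AAC TTA CGC TGC TCC ATA GTT — ATG at 20, stop TAG at 53 → 36 nt.
Frame -3: GCT ATA TTG GCC ATG ACA TGT GTC ACA GTA GAA GCG AGC AAA TCT ATT TTT AGG ACG ACA ACT TAC GCT GCT CCA TAG — ATG at 15, stop TAG at 78 → 66 nt.
Forward-strand max 27 nt; reverse-strand max 66 nt. The reverse strand has the longer ORF.

reverse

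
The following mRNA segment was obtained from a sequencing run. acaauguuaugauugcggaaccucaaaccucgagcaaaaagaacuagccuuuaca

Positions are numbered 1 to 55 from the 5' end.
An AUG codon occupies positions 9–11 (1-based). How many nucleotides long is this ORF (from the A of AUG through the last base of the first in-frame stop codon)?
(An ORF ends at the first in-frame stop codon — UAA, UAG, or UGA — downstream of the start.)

39

Codons from position 9: AUG (9–11), AUU (12–14), GCG (15–17), GAA (18–20), CCU (21–23), CAA (24–26), ACC (27–29), UCG (30–32), AGC (33–35), AAA (36–38), AAG (39–41), AAC (42–44), UAG (45–47).
UAG is the first in-frame stop; ORF spans 9–47, 39 nucleotides.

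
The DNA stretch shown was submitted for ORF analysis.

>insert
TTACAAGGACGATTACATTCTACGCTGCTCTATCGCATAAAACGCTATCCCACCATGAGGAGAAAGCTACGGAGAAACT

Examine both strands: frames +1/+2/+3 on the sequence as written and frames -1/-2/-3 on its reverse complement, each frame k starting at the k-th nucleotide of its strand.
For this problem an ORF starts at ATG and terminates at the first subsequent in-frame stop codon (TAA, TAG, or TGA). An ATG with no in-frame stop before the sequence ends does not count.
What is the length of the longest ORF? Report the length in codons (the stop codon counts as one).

Reverse complement (5'→3'): AGTTTCTCCGTAGCTTTCTCCTCATGGTGGGATAGCGTTTTATGCGATAGAGCAGCGTAGAATGTAATCGTCCTTGTAA
Frame +1: TTA CAA GGA CGA TTA CAT TCT ACG CTG CTC TAT CGC ATA AAA CGC TAT CCC ACC ATG AGG AGA AAG CTA CGG AGA AAC — no ATG→stop ORF.
Frame +2: TAC AAG GAC GAT TAC ATT CTA CGC TGC TCT ATC GCA TAA AAC GCT ATC CCA CCA TGA GGA GAA AGC TAC GGA GAA ACT — no ATG→stop ORF.
Frame +3: ACA AGG ACG ATT ACA TTC TAC GCT GCT CTA TCG CAT AAA ACG CTA TCC CAC CAT GAG GAG AAA GCT ACG GAG AAA — no ATG→stop ORF.
Frame -1: AGT TTC TCC GTA GCT TTC TCC TCA TGG TGG GAT AGC GTT TTA TGC GAT AGA GCA GCG TAG AAT GTA ATC GTC CTT GTA — no ATG→stop ORF.
Frame -2: GTT TCT CCG TAG CTT TCT CCT CAT GGT GGG ATA GCG TTT TAT GCG ATA GAG CAG CGT AGA ATG TAA TCG TCC TTG TAA — ATG at 62, stop TAA at 65 → 6 nt.
Frame -3: TTT CTC CGT AGC TTT CTC CTC ATG GTG GGA TAG CGT TTT ATG CGA TAG AGC AGC GTA GAA TGT AAT CGT CCT TGT — ATG at 24, stop TAG at 33 → 12 nt; ATG at 42, stop TAG at 48 → 9 nt.
Longest: frame -3, positions 24–35, 12 nt = 4 codons = 3 aa. → 4 codons.

4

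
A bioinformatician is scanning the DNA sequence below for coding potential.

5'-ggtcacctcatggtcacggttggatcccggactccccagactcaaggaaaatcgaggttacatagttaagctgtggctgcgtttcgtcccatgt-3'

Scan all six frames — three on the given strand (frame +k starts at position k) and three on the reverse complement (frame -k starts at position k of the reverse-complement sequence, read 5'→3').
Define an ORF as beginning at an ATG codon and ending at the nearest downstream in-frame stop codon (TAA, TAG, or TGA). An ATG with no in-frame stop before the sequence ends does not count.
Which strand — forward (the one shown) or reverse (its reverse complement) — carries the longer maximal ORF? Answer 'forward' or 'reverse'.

Reverse complement (5'→3'): ACATGGGACGAAACGCAGCCACAGCTTAACTATGTAACCTCGATTTTCCTTGAGTCTGGGGAGTCCGGGATCCAACCGTGACCATGAGGTGACC
Frame +1: GGT CAC CTC ATG GTC ACG GTT GGA TCC CGG ACT CCC CAG ACT CAA GGA AAA TCG AGG TTA CAT AGT TAA GCT GTG GCT GCG TTT CGT CCC ATG — ATG at 10, stop TAA at 67 → 60 nt.
Frame +2: GTC ACC TCA TGG TCA CGG TTG GAT CCC GGA CTC CCC AGA CTC AAG GAA AAT CGA GGT TAC ATA GTT AAG CTG TGG CTG CGT TTC GTC CCA TGT — no ATG→stop ORF.
Frame +3: TCA CCT CAT GGT CAC GGT TGG ATC CCG GAC TCC CCA GAC TCA AGG AAA ATC GAG GTT ACA TAG TTA AGC TGT GGC TGC GTT TCG TCC CAT — no ATG→stop ORF.
Frame -1: ACA TGG GAC GAA ACG CAG CCA CAG CTT AAC TAT GTA ACC TCG ATT TTC CTT GAG TCT GGG GAG TCC GGG ATC CAA CCG TGA CCA TGA GGT GAC — no ATG→stop ORF.
Frame -2: CAT GGG ACG AAA CGC AGC CAC AGC TTA ACT ATG TAA CCT CGA TTT TCC TTG AGT CTG GGG AGT CCG GGA TCC AAC CGT GAC CAT GAG GTG ACC — ATG at 32, stop TAA at 35 → 6 nt.
Frame -3: ATG GGA CGA AAC GCA GCC ACA GCT TAA CTA TGT AAC CTC GAT TTT CCT TGA GTC TGG GGA GTC CGG GAT CCA ACC GTG ACC ATG AGG TGA — ATG at 3, stop TAA at 27 → 27 nt; ATG at 84, stop TGA at 90 → 9 nt.
Forward-strand max 60 nt; reverse-strand max 27 nt. The forward strand has the longer ORF.

forward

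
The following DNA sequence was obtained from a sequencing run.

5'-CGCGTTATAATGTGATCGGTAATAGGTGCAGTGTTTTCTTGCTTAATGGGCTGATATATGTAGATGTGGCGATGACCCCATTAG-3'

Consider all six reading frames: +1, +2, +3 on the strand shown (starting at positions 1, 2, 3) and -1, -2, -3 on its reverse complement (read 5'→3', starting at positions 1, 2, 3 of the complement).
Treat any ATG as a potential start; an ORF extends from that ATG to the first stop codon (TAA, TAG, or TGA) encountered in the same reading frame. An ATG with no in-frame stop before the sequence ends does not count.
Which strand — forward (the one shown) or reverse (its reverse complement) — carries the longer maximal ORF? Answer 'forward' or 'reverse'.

Reverse complement (5'→3'): CTAATGGGGTCATCGCCACATCTACATATATCAGCCCATTAAGCAAGAAAACACTGCACCTATTACCGATCACATTATAACGCG
Frame +1: CGC GTT ATA ATG TGA TCG GTA ATA GGT GCA GTG TTT TCT TGC TTA ATG GGC TGA TAT ATG TAG ATG TGG CGA TGA CCC CAT TAG — ATG at 10, stop TGA at 13 → 6 nt; ATG at 46, stop TGA at 52 → 9 nt; ATG at 58, stop TAG at 61 → 6 nt; ATG at 64, stop TGA at 73 → 12 nt.
Frame +2: GCG TTA TAA TGT GAT CGG TAA TAG GTG CAG TGT TTT CTT GCT TAA TGG GCT GAT ATA TGT AGA TGT GGC GAT GAC CCC ATT — no ATG→stop ORF.
Frame +3: CGT TAT AAT GTG ATC GGT AAT AGG TGC AGT GTT TTC TTG CTT AAT GGG CTG ATA TAT GTA GAT GTG GCG ATG ACC CCA TTA — no ATG→stop ORF.
Frame -1: CTA ATG GGG TCA TCG CCA CAT CTA CAT ATA TCA GCC CAT TAA GCA AGA AAA CAC TGC ACC TAT TAC CGA TCA CAT TAT AAC GCG — ATG at 4, stop TAA at 40 → 39 nt.
Frame -2: TAA TGG GGT CAT CGC CAC ATC TAC ATA TAT CAG CCC ATT AAG CAA GAA AAC ACT GCA CCT ATT ACC GAT CAC ATT ATA ACG — no ATG→stop ORF.
Frame -3: AAT GGG GTC ATC GCC ACA TCT ACA TAT ATC AGC CCA TTA AGC AAG AAA ACA CTG CAC CTA TTA CCG ATC ACA TTA TAA CGC — no ATG→stop ORF.
Forward-strand max 12 nt; reverse-strand max 39 nt. The reverse strand has the longer ORF.

reverse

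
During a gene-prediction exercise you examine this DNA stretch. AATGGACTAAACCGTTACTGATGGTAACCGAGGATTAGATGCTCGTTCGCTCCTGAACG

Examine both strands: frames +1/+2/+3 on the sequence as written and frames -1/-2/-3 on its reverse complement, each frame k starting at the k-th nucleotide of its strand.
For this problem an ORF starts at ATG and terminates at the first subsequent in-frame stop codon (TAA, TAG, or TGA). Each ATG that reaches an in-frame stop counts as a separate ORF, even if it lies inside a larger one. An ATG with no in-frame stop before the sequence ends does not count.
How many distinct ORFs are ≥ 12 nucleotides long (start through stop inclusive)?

Reverse complement (5'→3'): CGTTCAGGAGCGAACGAGCATCTAATCCTCGGTTACCATCAGTAACGGTTTAGTCCATT
Frame +1: AAT GGA CTA AAC CGT TAC TGA TGG TAA CCG AGG ATT AGA TGC TCG TTC GCT CCT GAA — no ATG→stop ORF.
Frame +2: ATG GAC TAA ACC GTT ACT GAT GGT AAC CGA GGA TTA GAT GCT CGT TCG CTC CTG AAC — ATG at 2, stop TAA at 8 → 9 nt.
Frame +3: TGG ACT AAA CCG TTA CTG ATG GTA ACC GAG GAT TAG ATG CTC GTT CGC TCC TGA ACG — ATG at 21, stop TAG at 36 → 18 nt; ATG at 39, stop TGA at 54 → 18 nt.
Frame -1: CGT TCA GGA GCG AAC GAG CAT CTA ATC CTC GGT TAC CAT CAG TAA CGG TTT AGT CCA — no ATG→stop ORF.
Frame -2: GTT CAG GAG CGA ACG AGC ATC TAA TCC TCG GTT ACC ATC AGT AAC GGT TTA GTC CAT — no ATG→stop ORF.
Frame -3: TTC AGG AGC GAA CGA GCA TCT AAT CCT CGG TTA CCA TCA GTA ACG GTT TAG TCC ATT — no ATG→stop ORF.
ORFs ≥ 12 nucleotides: frame +3 21–38 (18 nucleotides), frame +3 39–56 (18 nucleotides). Count = 2.

2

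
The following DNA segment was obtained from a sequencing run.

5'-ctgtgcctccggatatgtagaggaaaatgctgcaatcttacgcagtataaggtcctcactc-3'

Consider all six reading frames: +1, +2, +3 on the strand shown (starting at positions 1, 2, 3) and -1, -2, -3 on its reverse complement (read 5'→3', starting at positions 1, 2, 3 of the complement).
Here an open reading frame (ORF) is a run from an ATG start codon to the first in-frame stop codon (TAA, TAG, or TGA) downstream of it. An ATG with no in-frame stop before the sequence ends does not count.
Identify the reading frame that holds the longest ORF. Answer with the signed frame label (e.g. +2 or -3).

Reverse complement (5'→3'): GAGTGAGGACCTTATACTGCGTAAGATTGCAGCATTTTCCTCTACATATCCGGAGGCACAG
Frame +1: CTG TGC CTC CGG ATA TGT AGA GGA AAA TGC TGC AAT CTT ACG CAG TAT AAG GTC CTC ACT — no ATG→stop ORF.
Frame +2: TGT GCC TCC GGA TAT GTA GAG GAA AAT GCT GCA ATC TTA CGC AGT ATA AGG TCC TCA CTC — no ATG→stop ORF.
Frame +3: GTG CCT CCG GAT ATG TAG AGG AAA ATG CTG CAA TCT TAC GCA GTA TAA GGT CCT CAC — ATG at 15, stop TAG at 18 → 6 nt; ATG at 27, stop TAA at 48 → 24 nt.
Frame -1: GAG TGA GGA CCT TAT ACT GCG TAA GAT TGC AGC ATT TTC CTC TAC ATA TCC GGA GGC ACA — no ATG→stop ORF.
Frame -2: AGT GAG GAC CTT ATA CTG CGT AAG ATT GCA GCA TTT TCC TCT ACA TAT CCG GAG GCA CAG — no ATG→stop ORF.
Frame -3: GTG AGG ACC TTA TAC TGC GTA AGA TTG CAG CAT TTT CCT CTA CAT ATC CGG AGG CAC — no ATG→stop ORF.
Longest ORF is 24 nt in frame +3 (positions 27–50).

+3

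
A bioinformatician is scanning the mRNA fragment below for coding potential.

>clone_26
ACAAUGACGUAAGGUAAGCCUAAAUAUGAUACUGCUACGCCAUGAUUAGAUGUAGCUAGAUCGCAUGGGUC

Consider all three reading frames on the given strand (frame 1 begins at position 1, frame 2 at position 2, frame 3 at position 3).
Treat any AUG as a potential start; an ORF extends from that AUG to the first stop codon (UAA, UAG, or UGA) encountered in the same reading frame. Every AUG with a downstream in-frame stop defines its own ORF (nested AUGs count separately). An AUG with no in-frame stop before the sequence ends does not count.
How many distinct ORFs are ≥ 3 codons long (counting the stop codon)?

Frame 1: ACA AUG ACG UAA GGU AAG CCU AAA UAU GAU ACU GCU ACG CCA UGA UUA GAU GUA GCU AGA UCG CAU GGG — AUG at 4, stop UAA at 10 → 9 nt.
Frame 2: CAA UGA CGU AAG GUA AGC CUA AAU AUG AUA CUG CUA CGC CAU GAU UAG AUG UAG CUA GAU CGC AUG GGU — AUG at 26, stop UAG at 47 → 24 nt; AUG at 50, stop UAG at 53 → 6 nt.
Frame 3: AAU GAC GUA AGG UAA GCC UAA AUA UGA UAC UGC UAC GCC AUG AUU AGA UGU AGC UAG AUC GCA UGG GUC — AUG at 42, stop UAG at 57 → 18 nt.
ORFs ≥ 3 codons: frame 1 4–12 (3 codons), frame 2 26–49 (8 codons), frame 3 42–59 (6 codons). Count = 3.

3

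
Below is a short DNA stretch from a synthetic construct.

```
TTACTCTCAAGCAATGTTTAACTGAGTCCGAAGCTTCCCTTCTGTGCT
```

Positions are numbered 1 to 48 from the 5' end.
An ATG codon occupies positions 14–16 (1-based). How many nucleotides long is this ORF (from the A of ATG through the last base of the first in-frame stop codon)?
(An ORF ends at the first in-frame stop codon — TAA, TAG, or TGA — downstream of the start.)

12

Codons from position 14: ATG (14–16), TTT (17–19), AAC (20–22), TGA (23–25).
TGA is the first in-frame stop; ORF spans 14–25, 12 nucleotides.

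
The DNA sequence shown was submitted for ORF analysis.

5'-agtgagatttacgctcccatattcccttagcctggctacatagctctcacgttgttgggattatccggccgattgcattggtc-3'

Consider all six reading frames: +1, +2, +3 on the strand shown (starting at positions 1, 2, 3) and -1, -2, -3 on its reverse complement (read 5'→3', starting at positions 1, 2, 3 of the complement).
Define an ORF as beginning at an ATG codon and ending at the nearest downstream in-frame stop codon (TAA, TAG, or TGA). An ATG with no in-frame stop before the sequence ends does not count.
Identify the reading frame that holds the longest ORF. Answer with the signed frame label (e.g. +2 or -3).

-3

Reverse complement (5'→3'): GACCAATGCAATCGGCCGGATAATCCCAACAACGTGAGAGCTATGTAGCCAGGCTAAGGGAATATGGGAGCGTAAATCTCACT
Frame +1: AGT GAG ATT TAC GCT CCC ATA TTC CCT TAG CCT GGC TAC ATA GCT CTC ACG TTG TTG GGA TTA TCC GGC CGA TTG CAT TGG — no ATG→stop ORF.
Frame +2: GTG AGA TTT ACG CTC CCA TAT TCC CTT AGC CTG GCT ACA TAG CTC TCA CGT TGT TGG GAT TAT CCG GCC GAT TGC ATT GGT — no ATG→stop ORF.
Frame +3: TGA GAT TTA CGC TCC CAT ATT CCC TTA GCC TGG CTA CAT AGC TCT CAC GTT GTT GGG ATT ATC CGG CCG ATT GCA TTG GTC — no ATG→stop ORF.
Frame -1: GAC CAA TGC AAT CGG CCG GAT AAT CCC AAC AAC GTG AGA GCT ATG TAG CCA GGC TAA GGG AAT ATG GGA GCG TAA ATC TCA — ATG at 43, stop TAG at 46 → 6 nt; ATG at 64, stop TAA at 73 → 12 nt.
Frame -2: ACC AAT GCA ATC GGC CGG ATA ATC CCA ACA ACG TGA GAG CTA TGT AGC CAG GCT AAG GGA ATA TGG GAG CGT AAA TCT CAC — no ATG→stop ORF.
Frame -3: CCA ATG CAA TCG GCC GGA TAA TCC CAA CAA CGT GAG AGC TAT GTA GCC AGG CTA AGG GAA TAT GGG AGC GTA AAT CTC ACT — ATG at 6, stop TAA at 21 → 18 nt.
Longest ORF is 18 nt in frame -3 (positions 6–23).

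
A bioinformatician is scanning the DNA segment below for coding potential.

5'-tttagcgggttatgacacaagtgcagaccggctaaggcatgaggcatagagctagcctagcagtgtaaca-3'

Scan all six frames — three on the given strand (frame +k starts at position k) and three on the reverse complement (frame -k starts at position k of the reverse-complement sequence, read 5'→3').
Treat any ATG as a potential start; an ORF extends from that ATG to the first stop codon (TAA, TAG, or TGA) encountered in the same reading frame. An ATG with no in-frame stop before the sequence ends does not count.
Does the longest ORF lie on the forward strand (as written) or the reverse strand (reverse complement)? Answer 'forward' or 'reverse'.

forward

Reverse complement (5'→3'): TGTTACACTGCTAGGCTAGCTCTATGCCTCATGCCTTAGCCGGTCTGCACTTGTGTCATAACCCGCTAAA
Frame +1: TTT AGC GGG TTA TGA CAC AAG TGC AGA CCG GCT AAG GCA TGA GGC ATA GAG CTA GCC TAG CAG TGT AAC — no ATG→stop ORF.
Frame +2: TTA GCG GGT TAT GAC ACA AGT GCA GAC CGG CTA AGG CAT GAG GCA TAG AGC TAG CCT AGC AGT GTA ACA — no ATG→stop ORF.
Frame +3: TAG CGG GTT ATG ACA CAA GTG CAG ACC GGC TAA GGC ATG AGG CAT AGA GCT AGC CTA GCA GTG TAA — ATG at 12, stop TAA at 33 → 24 nt; ATG at 39, stop TAA at 66 → 30 nt.
Frame -1: TGT TAC ACT GCT AGG CTA GCT CTA TGC CTC ATG CCT TAG CCG GTC TGC ACT TGT GTC ATA ACC CGC TAA — ATG at 31, stop TAG at 37 → 9 nt.
Frame -2: GTT ACA CTG CTA GGC TAG CTC TAT GCC TCA TGC CTT AGC CGG TCT GCA CTT GTG TCA TAA CCC GCT AAA — no ATG→stop ORF.
Frame -3: TTA CAC TGC TAG GCT AGC TCT ATG CCT CAT GCC TTA GCC GGT CTG CAC TTG TGT CAT AAC CCG CTA — no ATG→stop ORF.
Forward-strand max 30 nt; reverse-strand max 9 nt. The forward strand has the longer ORF.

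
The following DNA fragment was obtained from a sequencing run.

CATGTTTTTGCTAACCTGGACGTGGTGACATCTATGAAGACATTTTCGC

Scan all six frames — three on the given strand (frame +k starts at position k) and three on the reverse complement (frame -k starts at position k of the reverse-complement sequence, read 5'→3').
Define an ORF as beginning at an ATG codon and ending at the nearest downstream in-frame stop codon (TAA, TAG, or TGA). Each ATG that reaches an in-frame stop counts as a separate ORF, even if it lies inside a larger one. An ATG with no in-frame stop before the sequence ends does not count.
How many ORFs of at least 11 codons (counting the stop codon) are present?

0

Reverse complement (5'→3'): GCGAAAATGTCTTCATAGATGTCACCACGTCCAGGTTAGCAAAAACATG
Frame +1: CAT GTT TTT GCT AAC CTG GAC GTG GTG ACA TCT ATG AAG ACA TTT TCG — no ATG→stop ORF.
Frame +2: ATG TTT TTG CTA ACC TGG ACG TGG TGA CAT CTA TGA AGA CAT TTT CGC — ATG at 2, stop TGA at 26 → 27 nt.
Frame +3: TGT TTT TGC TAA CCT GGA CGT GGT GAC ATC TAT GAA GAC ATT TTC — no ATG→stop ORF.
Frame -1: GCG AAA ATG TCT TCA TAG ATG TCA CCA CGT CCA GGT TAG CAA AAA CAT — ATG at 7, stop TAG at 16 → 12 nt; ATG at 19, stop TAG at 37 → 21 nt.
Frame -2: CGA AAA TGT CTT CAT AGA TGT CAC CAC GTC CAG GTT AGC AAA AAC ATG — no ATG→stop ORF.
Frame -3: GAA AAT GTC TTC ATA GAT GTC ACC ACG TCC AGG TTA GCA AAA ACA — no ATG→stop ORF.
No ORF reaches 11 codons. Count = 0.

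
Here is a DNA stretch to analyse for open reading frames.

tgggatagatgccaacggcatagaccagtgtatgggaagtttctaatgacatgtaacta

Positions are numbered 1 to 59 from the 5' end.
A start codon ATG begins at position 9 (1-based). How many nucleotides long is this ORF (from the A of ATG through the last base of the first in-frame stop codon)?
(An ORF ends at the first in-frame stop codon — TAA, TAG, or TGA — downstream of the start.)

15

Codons from position 9: ATG (9–11), CCA (12–14), ACG (15–17), GCA (18–20), TAG (21–23).
TAG is the first in-frame stop; ORF spans 9–23, 15 nucleotides.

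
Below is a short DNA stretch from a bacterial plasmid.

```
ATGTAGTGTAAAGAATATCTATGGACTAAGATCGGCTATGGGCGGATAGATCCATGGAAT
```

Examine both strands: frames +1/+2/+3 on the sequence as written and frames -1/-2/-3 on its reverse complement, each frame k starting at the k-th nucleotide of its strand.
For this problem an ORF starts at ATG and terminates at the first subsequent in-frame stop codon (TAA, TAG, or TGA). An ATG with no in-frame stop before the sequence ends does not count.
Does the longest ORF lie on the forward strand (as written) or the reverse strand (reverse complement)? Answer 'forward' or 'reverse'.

reverse

Reverse complement (5'→3'): ATTCCATGGATCTATCCGCCCATAGCCGATCTTAGTCCATAGATATTCTTTACACTACAT
Frame +1: ATG TAG TGT AAA GAA TAT CTA TGG ACT AAG ATC GGC TAT GGG CGG ATA GAT CCA TGG AAT — ATG at 1, stop TAG at 4 → 6 nt.
Frame +2: TGT AGT GTA AAG AAT ATC TAT GGA CTA AGA TCG GCT ATG GGC GGA TAG ATC CAT GGA — ATG at 38, stop TAG at 47 → 12 nt.
Frame +3: GTA GTG TAA AGA ATA TCT ATG GAC TAA GAT CGG CTA TGG GCG GAT AGA TCC ATG GAA — ATG at 21, stop TAA at 27 → 9 nt.
Frame -1: ATT CCA TGG ATC TAT CCG CCC ATA GCC GAT CTT AGT CCA TAG ATA TTC TTT ACA CTA CAT — no ATG→stop ORF.
Frame -2: TTC CAT GGA TCT ATC CGC CCA TAG CCG ATC TTA GTC CAT AGA TAT TCT TTA CAC TAC — no ATG→stop ORF.
Frame -3: TCC ATG GAT CTA TCC GCC CAT AGC CGA TCT TAG TCC ATA GAT ATT CTT TAC ACT ACA — ATG at 6, stop TAG at 33 → 30 nt.
Forward-strand max 12 nt; reverse-strand max 30 nt. The reverse strand has the longer ORF.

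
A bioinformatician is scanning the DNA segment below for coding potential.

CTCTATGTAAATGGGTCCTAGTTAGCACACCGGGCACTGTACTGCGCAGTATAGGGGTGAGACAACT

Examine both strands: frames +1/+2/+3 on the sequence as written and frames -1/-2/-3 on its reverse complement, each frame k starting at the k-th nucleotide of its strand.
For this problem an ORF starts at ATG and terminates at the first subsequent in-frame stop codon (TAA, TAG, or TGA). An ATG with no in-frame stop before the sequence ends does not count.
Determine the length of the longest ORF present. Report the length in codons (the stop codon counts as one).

5

Reverse complement (5'→3'): AGTTGTCTCACCCCTATACTGCGCAGTACAGTGCCCGGTGTGCTAACTAGGACCCATTTACATAGAG
Frame +1: CTC TAT GTA AAT GGG TCC TAG TTA GCA CAC CGG GCA CTG TAC TGC GCA GTA TAG GGG TGA GAC AAC — no ATG→stop ORF.
Frame +2: TCT ATG TAA ATG GGT CCT AGT TAG CAC ACC GGG CAC TGT ACT GCG CAG TAT AGG GGT GAG ACA ACT — ATG at 5, stop TAA at 8 → 6 nt; ATG at 11, stop TAG at 23 → 15 nt.
Frame +3: CTA TGT AAA TGG GTC CTA GTT AGC ACA CCG GGC ACT GTA CTG CGC AGT ATA GGG GTG AGA CAA — no ATG→stop ORF.
Frame -1: AGT TGT CTC ACC CCT ATA CTG CGC AGT ACA GTG CCC GGT GTG CTA ACT AGG ACC CAT TTA CAT AGA — no ATG→stop ORF.
Frame -2: GTT GTC TCA CCC CTA TAC TGC GCA GTA CAG TGC CCG GTG TGC TAA CTA GGA CCC ATT TAC ATA GAG — no ATG→stop ORF.
Frame -3: TTG TCT CAC CCC TAT ACT GCG CAG TAC AGT GCC CGG TGT GCT AAC TAG GAC CCA TTT ACA TAG — no ATG→stop ORF.
Longest: frame +2, positions 11–25, 15 nt = 5 codons = 4 aa. → 5 codons.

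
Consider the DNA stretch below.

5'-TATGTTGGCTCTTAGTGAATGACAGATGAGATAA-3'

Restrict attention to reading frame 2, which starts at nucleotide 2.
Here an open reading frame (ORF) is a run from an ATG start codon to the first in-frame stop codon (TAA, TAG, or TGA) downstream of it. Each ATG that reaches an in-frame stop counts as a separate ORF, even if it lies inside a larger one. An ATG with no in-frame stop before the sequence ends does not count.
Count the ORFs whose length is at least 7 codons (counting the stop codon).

1

Frame 2: ATG TTG GCT CTT AGT GAA TGA CAG ATG AGA TAA — ATG at 2, stop TGA at 20 → 21 nt; ATG at 26, stop TAA at 32 → 9 nt.
ORFs ≥ 7 codons: frame 2 2–22 (7 codons). Count = 1.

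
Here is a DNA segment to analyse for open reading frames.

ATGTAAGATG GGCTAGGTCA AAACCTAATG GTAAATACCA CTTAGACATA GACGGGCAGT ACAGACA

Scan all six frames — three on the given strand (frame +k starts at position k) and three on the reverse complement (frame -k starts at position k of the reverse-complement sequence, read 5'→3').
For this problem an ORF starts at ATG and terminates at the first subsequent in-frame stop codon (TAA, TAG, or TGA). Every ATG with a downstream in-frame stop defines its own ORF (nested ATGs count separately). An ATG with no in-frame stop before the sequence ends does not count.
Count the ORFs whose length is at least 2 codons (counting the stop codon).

Reverse complement (5'→3'): TGTCTGTACTGCCCGTCTATGTCTAAGTGGTATTTACCATTAGGTTTTGACCTAGCCCATCTTACAT
Frame +1: ATG TAA GAT GGG CTA GGT CAA AAC CTA ATG GTA AAT ACC ACT TAG ACA TAG ACG GGC AGT ACA GAC — ATG at 1, stop TAA at 4 → 6 nt; ATG at 28, stop TAG at 43 → 18 nt.
Frame +2: TGT AAG ATG GGC TAG GTC AAA ACC TAA TGG TAA ATA CCA CTT AGA CAT AGA CGG GCA GTA CAG ACA — ATG at 8, stop TAG at 14 → 9 nt.
Frame +3: GTA AGA TGG GCT AGG TCA AAA CCT AAT GGT AAA TAC CAC TTA GAC ATA GAC GGG CAG TAC AGA — no ATG→stop ORF.
Frame -1: TGT CTG TAC TGC CCG TCT ATG TCT AAG TGG TAT TTA CCA TTA GGT TTT GAC CTA GCC CAT CTT ACA — no ATG→stop ORF.
Frame -2: GTC TGT ACT GCC CGT CTA TGT CTA AGT GGT ATT TAC CAT TAG GTT TTG ACC TAG CCC ATC TTA CAT — no ATG→stop ORF.
Frame -3: TCT GTA CTG CCC GTC TAT GTC TAA GTG GTA TTT ACC ATT AGG TTT TGA CCT AGC CCA TCT TAC — no ATG→stop ORF.
ORFs ≥ 2 codons: frame +1 1–6 (2 codons), frame +1 28–45 (6 codons), frame +2 8–16 (3 codons). Count = 3.

3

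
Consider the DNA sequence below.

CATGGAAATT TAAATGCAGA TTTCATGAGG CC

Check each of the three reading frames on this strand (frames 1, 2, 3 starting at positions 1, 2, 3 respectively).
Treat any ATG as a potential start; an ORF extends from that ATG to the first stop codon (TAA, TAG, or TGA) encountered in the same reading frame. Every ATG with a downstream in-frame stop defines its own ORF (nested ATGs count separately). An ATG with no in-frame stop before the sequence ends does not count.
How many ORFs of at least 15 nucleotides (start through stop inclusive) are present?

Frame 1: CAT GGA AAT TTA AAT GCA GAT TTC ATG AGG — no ATG→stop ORF.
Frame 2: ATG GAA ATT TAA ATG CAG ATT TCA TGA GGC — ATG at 2, stop TAA at 11 → 12 nt; ATG at 14, stop TGA at 26 → 15 nt.
Frame 3: TGG AAA TTT AAA TGC AGA TTT CAT GAG GCC — no ATG→stop ORF.
ORFs ≥ 15 nucleotides: frame 2 14–28 (15 nucleotides). Count = 1.

1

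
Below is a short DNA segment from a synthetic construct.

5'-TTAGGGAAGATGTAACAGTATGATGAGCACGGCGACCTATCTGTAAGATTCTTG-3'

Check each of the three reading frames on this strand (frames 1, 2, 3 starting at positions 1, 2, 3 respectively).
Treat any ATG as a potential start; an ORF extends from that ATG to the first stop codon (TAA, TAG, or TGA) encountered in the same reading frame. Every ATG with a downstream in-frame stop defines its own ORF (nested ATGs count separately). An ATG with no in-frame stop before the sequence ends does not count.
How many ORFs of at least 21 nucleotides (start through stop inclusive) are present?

2

Frame 1: TTA GGG AAG ATG TAA CAG TAT GAT GAG CAC GGC GAC CTA TCT GTA AGA TTC TTG — ATG at 10, stop TAA at 13 → 6 nt.
Frame 2: TAG GGA AGA TGT AAC AGT ATG ATG AGC ACG GCG ACC TAT CTG TAA GAT TCT — ATG at 20, stop TAA at 44 → 27 nt; ATG at 23, stop TAA at 44 → 24 nt.
Frame 3: AGG GAA GAT GTA ACA GTA TGA TGA GCA CGG CGA CCT ATC TGT AAG ATT CTT — no ATG→stop ORF.
ORFs ≥ 21 nucleotides: frame 2 20–46 (27 nucleotides), frame 2 23–46 (24 nucleotides). Count = 2.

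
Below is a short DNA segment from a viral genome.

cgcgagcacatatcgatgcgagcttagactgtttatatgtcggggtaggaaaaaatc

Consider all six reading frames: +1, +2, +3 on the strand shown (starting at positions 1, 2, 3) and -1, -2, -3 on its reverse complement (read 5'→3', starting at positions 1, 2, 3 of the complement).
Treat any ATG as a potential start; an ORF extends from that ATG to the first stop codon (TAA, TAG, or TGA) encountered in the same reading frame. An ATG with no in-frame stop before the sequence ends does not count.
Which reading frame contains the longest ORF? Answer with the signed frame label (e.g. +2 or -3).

Reverse complement (5'→3'): GATTTTTTCCTACCCCGACATATAAACAGTCTAAGCTCGCATCGATATGTGCTCGCG
Frame +1: CGC GAG CAC ATA TCG ATG CGA GCT TAG ACT GTT TAT ATG TCG GGG TAG GAA AAA ATC — ATG at 16, stop TAG at 25 → 12 nt; ATG at 37, stop TAG at 46 → 12 nt.
Frame +2: GCG AGC ACA TAT CGA TGC GAG CTT AGA CTG TTT ATA TGT CGG GGT AGG AAA AAA — no ATG→stop ORF.
Frame +3: CGA GCA CAT ATC GAT GCG AGC TTA GAC TGT TTA TAT GTC GGG GTA GGA AAA AAT — no ATG→stop ORF.
Frame -1: GAT TTT TTC CTA CCC CGA CAT ATA AAC AGT CTA AGC TCG CAT CGA TAT GTG CTC GCG — no ATG→stop ORF.
Frame -2: ATT TTT TCC TAC CCC GAC ATA TAA ACA GTC TAA GCT CGC ATC GAT ATG TGC TCG — no ATG→stop ORF.
Frame -3: TTT TTT CCT ACC CCG ACA TAT AAA CAG TCT AAG CTC GCA TCG ATA TGT GCT CGC — no ATG→stop ORF.
Longest ORF is 12 nt in frame +1 (positions 16–27).

+1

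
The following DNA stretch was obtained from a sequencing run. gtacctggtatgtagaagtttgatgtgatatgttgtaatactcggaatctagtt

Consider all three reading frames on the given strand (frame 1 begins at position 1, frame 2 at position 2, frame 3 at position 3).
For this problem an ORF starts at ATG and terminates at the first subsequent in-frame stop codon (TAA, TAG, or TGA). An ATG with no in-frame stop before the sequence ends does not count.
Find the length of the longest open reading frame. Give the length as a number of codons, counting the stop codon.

3

Frame 1: GTA CCT GGT ATG TAG AAG TTT GAT GTG ATA TGT TGT AAT ACT CGG AAT CTA GTT — ATG at 10, stop TAG at 13 → 6 nt.
Frame 2: TAC CTG GTA TGT AGA AGT TTG ATG TGA TAT GTT GTA ATA CTC GGA ATC TAG — ATG at 23, stop TGA at 26 → 6 nt.
Frame 3: ACC TGG TAT GTA GAA GTT TGA TGT GAT ATG TTG TAA TAC TCG GAA TCT AGT — ATG at 30, stop TAA at 36 → 9 nt.
Longest: frame 3, positions 30–38, 9 nt = 3 codons = 2 aa. → 3 codons.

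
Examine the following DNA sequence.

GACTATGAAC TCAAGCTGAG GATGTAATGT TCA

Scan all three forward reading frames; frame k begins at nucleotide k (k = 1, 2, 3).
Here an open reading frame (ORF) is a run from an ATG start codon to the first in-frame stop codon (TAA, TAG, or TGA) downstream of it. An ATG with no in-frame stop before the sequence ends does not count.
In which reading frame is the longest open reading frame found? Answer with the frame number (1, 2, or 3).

2

Frame 1: GAC TAT GAA CTC AAG CTG AGG ATG TAA TGT TCA — ATG at 22, stop TAA at 25 → 6 nt.
Frame 2: ACT ATG AAC TCA AGC TGA GGA TGT AAT GTT — ATG at 5, stop TGA at 17 → 15 nt.
Frame 3: CTA TGA ACT CAA GCT GAG GAT GTA ATG TTC — no ATG→stop ORF.
Longest ORF is 15 nt in frame 2 (positions 5–19).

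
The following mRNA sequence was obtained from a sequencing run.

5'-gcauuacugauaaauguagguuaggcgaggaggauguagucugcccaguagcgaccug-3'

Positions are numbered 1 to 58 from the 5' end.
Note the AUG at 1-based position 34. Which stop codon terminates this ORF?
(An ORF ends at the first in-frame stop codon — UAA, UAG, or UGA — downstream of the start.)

Codons from position 34: AUG (34–36), UAG (37–39).
The first in-frame stop codon is UAG.

UAG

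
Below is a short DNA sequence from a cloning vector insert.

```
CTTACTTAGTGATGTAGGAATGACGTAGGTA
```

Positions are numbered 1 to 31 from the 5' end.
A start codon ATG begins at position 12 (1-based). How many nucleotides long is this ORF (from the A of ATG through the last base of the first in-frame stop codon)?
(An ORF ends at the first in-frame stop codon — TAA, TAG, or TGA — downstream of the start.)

6

Codons from position 12: ATG (12–14), TAG (15–17).
TAG is the first in-frame stop; ORF spans 12–17, 6 nucleotides.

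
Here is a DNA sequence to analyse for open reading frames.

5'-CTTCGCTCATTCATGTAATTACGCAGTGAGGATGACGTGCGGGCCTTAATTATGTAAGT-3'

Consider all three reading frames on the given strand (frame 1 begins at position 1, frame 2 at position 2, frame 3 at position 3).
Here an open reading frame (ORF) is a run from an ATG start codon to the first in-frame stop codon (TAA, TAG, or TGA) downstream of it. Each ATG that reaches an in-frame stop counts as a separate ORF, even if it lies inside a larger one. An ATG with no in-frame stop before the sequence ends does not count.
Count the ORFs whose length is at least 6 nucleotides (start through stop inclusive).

Frame 1: CTT CGC TCA TTC ATG TAA TTA CGC AGT GAG GAT GAC GTG CGG GCC TTA ATT ATG TAA — ATG at 13, stop TAA at 16 → 6 nt; ATG at 52, stop TAA at 55 → 6 nt.
Frame 2: TTC GCT CAT TCA TGT AAT TAC GCA GTG AGG ATG ACG TGC GGG CCT TAA TTA TGT AAG — ATG at 32, stop TAA at 47 → 18 nt.
Frame 3: TCG CTC ATT CAT GTA ATT ACG CAG TGA GGA TGA CGT GCG GGC CTT AAT TAT GTA AGT — no ATG→stop ORF.
ORFs ≥ 6 nucleotides: frame 1 13–18 (6 nucleotides), frame 1 52–57 (6 nucleotides), frame 2 32–49 (18 nucleotides). Count = 3.

3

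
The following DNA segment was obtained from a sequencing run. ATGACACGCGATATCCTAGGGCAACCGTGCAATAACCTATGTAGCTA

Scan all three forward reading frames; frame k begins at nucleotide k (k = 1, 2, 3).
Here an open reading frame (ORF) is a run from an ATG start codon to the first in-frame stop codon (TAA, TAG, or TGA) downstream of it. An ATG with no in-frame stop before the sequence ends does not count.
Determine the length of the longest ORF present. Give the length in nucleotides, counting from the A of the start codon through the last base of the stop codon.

Frame 1: ATG ACA CGC GAT ATC CTA GGG CAA CCG TGC AAT AAC CTA TGT AGC — no ATG→stop ORF.
Frame 2: TGA CAC GCG ATA TCC TAG GGC AAC CGT GCA ATA ACC TAT GTA GCT — no ATG→stop ORF.
Frame 3: GAC ACG CGA TAT CCT AGG GCA ACC GTG CAA TAA CCT ATG TAG CTA — ATG at 39, stop TAG at 42 → 6 nt.
Longest: frame 3, positions 39–44, 6 nt = 2 codons = 1 aa. → 6 nucleotides.

6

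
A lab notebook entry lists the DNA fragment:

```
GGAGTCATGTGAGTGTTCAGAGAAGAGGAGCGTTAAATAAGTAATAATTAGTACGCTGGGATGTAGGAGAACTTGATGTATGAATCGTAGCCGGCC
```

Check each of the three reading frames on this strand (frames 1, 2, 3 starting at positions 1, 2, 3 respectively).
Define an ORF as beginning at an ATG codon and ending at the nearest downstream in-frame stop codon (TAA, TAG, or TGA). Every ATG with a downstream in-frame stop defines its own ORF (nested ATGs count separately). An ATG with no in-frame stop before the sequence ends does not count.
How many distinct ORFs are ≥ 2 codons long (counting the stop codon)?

Frame 1: GGA GTC ATG TGA GTG TTC AGA GAA GAG GAG CGT TAA ATA AGT AAT AAT TAG TAC GCT GGG ATG TAG GAG AAC TTG ATG TAT GAA TCG TAG CCG GCC — ATG at 7, stop TGA at 10 → 6 nt; ATG at 61, stop TAG at 64 → 6 nt; ATG at 76, stop TAG at 88 → 15 nt.
Frame 2: GAG TCA TGT GAG TGT TCA GAG AAG AGG AGC GTT AAA TAA GTA ATA ATT AGT ACG CTG GGA TGT AGG AGA ACT TGA TGT ATG AAT CGT AGC CGG — no ATG→stop ORF.
Frame 3: AGT CAT GTG AGT GTT CAG AGA AGA GGA GCG TTA AAT AAG TAA TAA TTA GTA CGC TGG GAT GTA GGA GAA CTT GAT GTA TGA ATC GTA GCC GGC — no ATG→stop ORF.
ORFs ≥ 2 codons: frame 1 7–12 (2 codons), frame 1 61–66 (2 codons), frame 1 76–90 (5 codons). Count = 3.

3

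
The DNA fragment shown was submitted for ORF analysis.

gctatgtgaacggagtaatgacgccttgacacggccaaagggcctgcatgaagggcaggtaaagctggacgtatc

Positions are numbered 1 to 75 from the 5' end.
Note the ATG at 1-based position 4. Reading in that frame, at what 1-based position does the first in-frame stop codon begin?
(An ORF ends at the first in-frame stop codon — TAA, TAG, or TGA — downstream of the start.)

7

Codons from position 4: ATG (4–6), TGA (7–9).
TGA is a stop codon; it begins at position 7.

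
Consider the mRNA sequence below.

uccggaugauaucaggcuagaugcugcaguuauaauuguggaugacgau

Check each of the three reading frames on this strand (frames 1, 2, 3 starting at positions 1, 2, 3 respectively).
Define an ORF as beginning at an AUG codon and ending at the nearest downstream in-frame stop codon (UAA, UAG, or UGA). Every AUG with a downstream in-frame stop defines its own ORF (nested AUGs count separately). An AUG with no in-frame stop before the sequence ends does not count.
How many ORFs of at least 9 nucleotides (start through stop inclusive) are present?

2

Frame 1: UCC GGA UGA UAU CAG GCU AGA UGC UGC AGU UAU AAU UGU GGA UGA CGA — no AUG→stop ORF.
Frame 2: CCG GAU GAU AUC AGG CUA GAU GCU GCA GUU AUA AUU GUG GAU GAC GAU — no AUG→stop ORF.
Frame 3: CGG AUG AUA UCA GGC UAG AUG CUG CAG UUA UAA UUG UGG AUG ACG — AUG at 6, stop UAG at 18 → 15 nt; AUG at 21, stop UAA at 33 → 15 nt.
ORFs ≥ 9 nucleotides: frame 3 6–20 (15 nucleotides), frame 3 21–35 (15 nucleotides). Count = 2.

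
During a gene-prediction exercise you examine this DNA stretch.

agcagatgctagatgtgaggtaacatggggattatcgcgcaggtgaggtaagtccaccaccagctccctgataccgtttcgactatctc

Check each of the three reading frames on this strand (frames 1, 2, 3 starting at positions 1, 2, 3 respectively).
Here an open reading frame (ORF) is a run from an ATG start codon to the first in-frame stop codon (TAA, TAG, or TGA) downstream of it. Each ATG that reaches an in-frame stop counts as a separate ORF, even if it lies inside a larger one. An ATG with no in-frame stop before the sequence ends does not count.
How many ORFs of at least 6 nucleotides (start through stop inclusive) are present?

Frame 1: AGC AGA TGC TAG ATG TGA GGT AAC ATG GGG ATT ATC GCG CAG GTG AGG TAA GTC CAC CAC CAG CTC CCT GAT ACC GTT TCG ACT ATC — ATG at 13, stop TGA at 16 → 6 nt; ATG at 25, stop TAA at 49 → 27 nt.
Frame 2: GCA GAT GCT AGA TGT GAG GTA ACA TGG GGA TTA TCG CGC AGG TGA GGT AAG TCC ACC ACC AGC TCC CTG ATA CCG TTT CGA CTA TCT — no ATG→stop ORF.
Frame 3: CAG ATG CTA GAT GTG AGG TAA CAT GGG GAT TAT CGC GCA GGT GAG GTA AGT CCA CCA CCA GCT CCC TGA TAC CGT TTC GAC TAT CTC — ATG at 6, stop TAA at 21 → 18 nt.
ORFs ≥ 6 nucleotides: frame 1 13–18 (6 nucleotides), frame 1 25–51 (27 nucleotides), frame 3 6–23 (18 nucleotides). Count = 3.

3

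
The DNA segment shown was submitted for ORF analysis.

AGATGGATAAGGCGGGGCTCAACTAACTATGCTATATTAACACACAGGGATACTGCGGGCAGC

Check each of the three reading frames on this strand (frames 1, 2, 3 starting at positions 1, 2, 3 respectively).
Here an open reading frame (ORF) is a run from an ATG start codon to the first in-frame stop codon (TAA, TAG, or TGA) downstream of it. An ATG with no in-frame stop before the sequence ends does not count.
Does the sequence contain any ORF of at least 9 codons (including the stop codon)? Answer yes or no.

Frame 1: AGA TGG ATA AGG CGG GGC TCA ACT AAC TAT GCT ATA TTA ACA CAC AGG GAT ACT GCG GGC AGC — no ATG→stop ORF.
Frame 2: GAT GGA TAA GGC GGG GCT CAA CTA ACT ATG CTA TAT TAA CAC ACA GGG ATA CTG CGG GCA — ATG at 29, stop TAA at 38 → 12 nt.
Frame 3: ATG GAT AAG GCG GGG CTC AAC TAA CTA TGC TAT ATT AAC ACA CAG GGA TAC TGC GGG CAG — ATG at 3, stop TAA at 24 → 24 nt.
Largest ORF found is 8 codons < 9, so no.

no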